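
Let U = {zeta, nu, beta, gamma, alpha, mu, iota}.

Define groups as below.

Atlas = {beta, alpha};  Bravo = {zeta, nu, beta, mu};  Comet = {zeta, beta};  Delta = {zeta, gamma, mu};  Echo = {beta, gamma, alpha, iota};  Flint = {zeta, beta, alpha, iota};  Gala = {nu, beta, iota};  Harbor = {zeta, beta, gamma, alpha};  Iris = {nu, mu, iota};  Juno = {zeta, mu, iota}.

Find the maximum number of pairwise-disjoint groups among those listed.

2

Atlas, Delta are pairwise disjoint (Atlas={beta,alpha}; Delta={zeta,gamma,mu}).
Every remaining group overlaps one of these, and no 3 of the listed groups are pairwise disjoint, so 2 is the maximum.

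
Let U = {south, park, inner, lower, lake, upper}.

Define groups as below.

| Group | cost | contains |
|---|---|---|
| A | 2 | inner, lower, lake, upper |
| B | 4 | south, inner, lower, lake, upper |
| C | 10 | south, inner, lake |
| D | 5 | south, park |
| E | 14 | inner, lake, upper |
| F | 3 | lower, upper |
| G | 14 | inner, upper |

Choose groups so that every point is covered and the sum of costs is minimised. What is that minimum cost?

A, D together cover every point (A ∪ D = {south, park, inner, lower, lake, upper}); total cost 2 + 5 = 7.
No covering selection has total cost below 7.

7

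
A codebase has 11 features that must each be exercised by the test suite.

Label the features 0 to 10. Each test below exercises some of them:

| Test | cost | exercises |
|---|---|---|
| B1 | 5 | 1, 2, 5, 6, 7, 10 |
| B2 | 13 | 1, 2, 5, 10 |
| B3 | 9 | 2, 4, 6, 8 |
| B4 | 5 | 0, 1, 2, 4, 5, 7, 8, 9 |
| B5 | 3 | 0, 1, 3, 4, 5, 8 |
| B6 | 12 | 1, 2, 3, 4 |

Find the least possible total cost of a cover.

B1, B4, B5 together cover every feature (B1 ∪ B4 ∪ B5 = {0, 1, 2, 3, 4, 5, 6, 7, 8, 9, 10}); total cost 5 + 5 + 3 = 13.
No covering selection has total cost below 13.

13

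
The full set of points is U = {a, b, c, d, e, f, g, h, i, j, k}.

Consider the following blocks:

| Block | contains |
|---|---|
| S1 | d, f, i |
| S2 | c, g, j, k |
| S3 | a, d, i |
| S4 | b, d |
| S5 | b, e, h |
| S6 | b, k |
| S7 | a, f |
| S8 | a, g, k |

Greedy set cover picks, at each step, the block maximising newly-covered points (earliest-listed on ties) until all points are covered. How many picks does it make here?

4

Greedy: pick S2 (covers 4 new) → pick S1 (covers 3 new) → pick S5 (covers 3 new) → pick S3 (covers 1 new). Total picks: 4.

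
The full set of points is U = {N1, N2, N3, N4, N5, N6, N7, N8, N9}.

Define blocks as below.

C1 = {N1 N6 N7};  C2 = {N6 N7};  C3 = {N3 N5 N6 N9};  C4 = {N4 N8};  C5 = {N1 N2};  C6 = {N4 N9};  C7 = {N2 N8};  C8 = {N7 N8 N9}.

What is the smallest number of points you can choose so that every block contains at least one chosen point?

4

H = {N2, N4, N5, N7} meets every block (each contains at least one member of H), and |H| = 4.
No choice of 3 points meets every block, so 4 is the minimum.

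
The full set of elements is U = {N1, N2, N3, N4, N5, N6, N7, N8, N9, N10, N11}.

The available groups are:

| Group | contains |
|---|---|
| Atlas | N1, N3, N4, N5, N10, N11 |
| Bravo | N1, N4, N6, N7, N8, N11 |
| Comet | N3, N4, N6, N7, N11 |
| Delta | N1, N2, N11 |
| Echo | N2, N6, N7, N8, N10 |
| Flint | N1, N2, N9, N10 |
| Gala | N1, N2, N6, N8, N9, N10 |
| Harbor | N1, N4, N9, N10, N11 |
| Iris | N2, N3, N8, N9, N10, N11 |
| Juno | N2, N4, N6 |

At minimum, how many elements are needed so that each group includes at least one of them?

H = {N2, N11} meets every group (each contains at least one member of H), and |H| = 2.
The groups Comet, Flint are pairwise disjoint, so any hitting set needs a separate element for each — at least 2. Hence 2 is optimal.

2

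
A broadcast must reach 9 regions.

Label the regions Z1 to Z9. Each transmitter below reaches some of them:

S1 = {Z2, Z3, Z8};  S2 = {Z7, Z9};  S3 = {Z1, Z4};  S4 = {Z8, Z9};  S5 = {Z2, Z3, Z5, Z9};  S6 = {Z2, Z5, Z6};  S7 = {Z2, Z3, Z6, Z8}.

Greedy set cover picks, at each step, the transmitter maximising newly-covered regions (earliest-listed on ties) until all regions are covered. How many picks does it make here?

Greedy: pick S5 (covers 4 new) → pick S3 (covers 2 new) → pick S7 (covers 2 new) → pick S2 (covers 1 new). Total picks: 4.

4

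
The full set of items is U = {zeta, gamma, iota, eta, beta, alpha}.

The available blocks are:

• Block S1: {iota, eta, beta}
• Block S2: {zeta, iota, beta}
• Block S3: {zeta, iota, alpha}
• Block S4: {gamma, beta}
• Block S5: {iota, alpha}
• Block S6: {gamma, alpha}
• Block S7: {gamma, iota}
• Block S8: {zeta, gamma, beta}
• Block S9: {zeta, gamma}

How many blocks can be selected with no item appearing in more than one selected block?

2

S1, S6 are pairwise disjoint (S1={iota,eta,beta}; S6={gamma,alpha}).
Every remaining block overlaps one of these, and no 3 of the listed blocks are pairwise disjoint, so 2 is the maximum.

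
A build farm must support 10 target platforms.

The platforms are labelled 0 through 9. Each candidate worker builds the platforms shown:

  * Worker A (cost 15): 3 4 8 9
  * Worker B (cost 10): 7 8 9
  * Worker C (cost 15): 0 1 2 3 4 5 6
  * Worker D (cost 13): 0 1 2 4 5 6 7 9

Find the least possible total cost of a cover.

B, C together cover every platform (B ∪ C = {0, 1, 2, 3, 4, 5, 6, 7, 8, 9}); total cost 10 + 15 = 25.
The greedy pick D, A costs 28; no covering selection beats 25.

25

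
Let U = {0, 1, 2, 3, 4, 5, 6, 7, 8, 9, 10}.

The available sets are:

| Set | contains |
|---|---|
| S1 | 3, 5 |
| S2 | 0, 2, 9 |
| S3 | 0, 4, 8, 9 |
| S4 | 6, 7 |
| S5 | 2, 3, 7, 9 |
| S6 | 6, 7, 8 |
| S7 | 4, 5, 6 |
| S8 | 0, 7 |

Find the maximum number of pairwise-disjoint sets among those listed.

S1, S3, S4 are pairwise disjoint (S1={3,5}; S3={0,4,8,9}; S4={6,7}).
Every remaining set overlaps one of these, and no 4 of the listed sets are pairwise disjoint, so 3 is the maximum.

3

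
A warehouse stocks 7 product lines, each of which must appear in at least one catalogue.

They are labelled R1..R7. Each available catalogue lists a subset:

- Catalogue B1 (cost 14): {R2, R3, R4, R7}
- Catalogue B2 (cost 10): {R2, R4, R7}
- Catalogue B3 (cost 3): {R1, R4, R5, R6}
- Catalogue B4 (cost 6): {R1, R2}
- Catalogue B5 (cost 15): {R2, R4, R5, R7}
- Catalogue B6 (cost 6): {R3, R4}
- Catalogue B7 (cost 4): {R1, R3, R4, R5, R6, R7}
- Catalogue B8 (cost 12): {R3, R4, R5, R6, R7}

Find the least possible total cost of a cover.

B4, B7 together cover every product (B4 ∪ B7 = {R1, R2, R3, R4, R5, R6, R7}); total cost 6 + 4 = 10.
No covering selection has total cost below 10.

10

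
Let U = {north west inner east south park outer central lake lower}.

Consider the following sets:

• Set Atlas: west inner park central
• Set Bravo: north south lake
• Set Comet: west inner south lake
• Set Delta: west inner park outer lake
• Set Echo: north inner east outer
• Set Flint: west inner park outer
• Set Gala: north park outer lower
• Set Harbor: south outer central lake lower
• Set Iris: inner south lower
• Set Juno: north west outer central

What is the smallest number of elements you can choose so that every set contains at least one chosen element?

3

H = {south, outer, central} meets every set (each contains at least one member of H), and |H| = 3.
No choice of 2 elements meets every set, so 3 is the minimum.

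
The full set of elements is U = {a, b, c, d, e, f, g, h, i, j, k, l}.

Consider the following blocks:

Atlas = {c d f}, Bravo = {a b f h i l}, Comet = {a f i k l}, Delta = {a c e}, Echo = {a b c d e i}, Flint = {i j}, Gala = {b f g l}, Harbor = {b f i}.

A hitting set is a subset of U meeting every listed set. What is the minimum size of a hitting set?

T = {e, f, j} meets every block (each contains at least one member of T), and |T| = 3.
The blocks Delta, Flint, Gala are pairwise disjoint, so any hitting set needs a separate element for each — at least 3. Hence 3 is optimal.

3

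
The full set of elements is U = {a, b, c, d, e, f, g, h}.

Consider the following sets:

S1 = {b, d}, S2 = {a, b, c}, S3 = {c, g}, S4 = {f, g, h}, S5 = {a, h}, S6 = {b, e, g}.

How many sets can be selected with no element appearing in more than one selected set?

3

S1, S3, S5 are pairwise disjoint (S1={b,d}; S3={c,g}; S5={a,h}).
Every remaining set overlaps one of these, and no 4 of the listed sets are pairwise disjoint, so 3 is the maximum.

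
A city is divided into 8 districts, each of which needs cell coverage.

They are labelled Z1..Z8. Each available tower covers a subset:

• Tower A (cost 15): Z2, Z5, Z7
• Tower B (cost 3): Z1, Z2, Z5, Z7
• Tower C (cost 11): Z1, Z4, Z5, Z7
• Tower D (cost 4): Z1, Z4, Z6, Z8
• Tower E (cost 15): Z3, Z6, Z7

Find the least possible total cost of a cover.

22

B, D, E together cover every district (B ∪ D ∪ E = {Z1, Z2, Z3, Z4, Z5, Z6, Z7, Z8}); total cost 3 + 4 + 15 = 22.
No covering selection has total cost below 22.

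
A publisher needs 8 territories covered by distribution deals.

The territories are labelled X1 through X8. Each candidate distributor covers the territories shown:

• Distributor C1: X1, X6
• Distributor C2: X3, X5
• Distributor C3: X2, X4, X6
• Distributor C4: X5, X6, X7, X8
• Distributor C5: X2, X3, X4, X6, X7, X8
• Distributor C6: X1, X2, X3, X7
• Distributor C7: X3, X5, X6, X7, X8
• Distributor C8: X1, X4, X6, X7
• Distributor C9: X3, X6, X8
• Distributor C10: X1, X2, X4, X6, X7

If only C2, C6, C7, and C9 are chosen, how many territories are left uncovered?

1

Union of C2, C6, C7, C9 = {X1, X2, X3, X5, X6, X7, X8}.
Not covered: X4 — 1 territory.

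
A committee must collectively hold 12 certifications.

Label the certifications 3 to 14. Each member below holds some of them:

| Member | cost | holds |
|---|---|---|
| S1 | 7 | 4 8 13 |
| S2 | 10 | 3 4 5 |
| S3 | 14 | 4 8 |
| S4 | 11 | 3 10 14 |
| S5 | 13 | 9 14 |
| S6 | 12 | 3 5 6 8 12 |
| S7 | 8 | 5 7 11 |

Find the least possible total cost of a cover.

51

S1, S4, S5, S6, S7 together cover every certification (S1 ∪ S4 ∪ S5 ∪ S6 ∪ S7 = {3, 4, 5, 6, 7, 8, 9, 10, 11, 12, 13, 14}); total cost 7 + 11 + 13 + 12 + 8 = 51.
No covering selection has total cost below 51.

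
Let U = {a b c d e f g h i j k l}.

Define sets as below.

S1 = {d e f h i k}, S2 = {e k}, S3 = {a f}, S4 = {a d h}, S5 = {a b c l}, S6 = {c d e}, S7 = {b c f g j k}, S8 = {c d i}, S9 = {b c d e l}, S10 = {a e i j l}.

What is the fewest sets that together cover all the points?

S1 and S7 and S10 together: S1 ∪ S7 ∪ S10 = {a, b, c, d, e, f, g, h, i, j, k, l} — every point is covered.
Only S7 contains g, so S7 is forced; the remaining 6 points need at least 2 more sets (each remaining set adds at most 4) — so at least 3 sets are needed, and 3 is optimal.

3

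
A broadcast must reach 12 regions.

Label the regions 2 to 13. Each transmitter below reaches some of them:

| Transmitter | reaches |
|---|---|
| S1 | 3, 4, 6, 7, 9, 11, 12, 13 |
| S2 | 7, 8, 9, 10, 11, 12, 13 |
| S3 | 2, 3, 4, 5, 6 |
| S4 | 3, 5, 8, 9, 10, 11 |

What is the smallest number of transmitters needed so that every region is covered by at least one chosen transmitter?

Take {S2, S3}. Their union is {2, 3, 4, 5, 6, 7, 8, 9, 10, 11, 12, 13}, which is all 12 regions.
No single transmitter has all 12 regions (the largest, S1, has 8), so 2 is optimal.

2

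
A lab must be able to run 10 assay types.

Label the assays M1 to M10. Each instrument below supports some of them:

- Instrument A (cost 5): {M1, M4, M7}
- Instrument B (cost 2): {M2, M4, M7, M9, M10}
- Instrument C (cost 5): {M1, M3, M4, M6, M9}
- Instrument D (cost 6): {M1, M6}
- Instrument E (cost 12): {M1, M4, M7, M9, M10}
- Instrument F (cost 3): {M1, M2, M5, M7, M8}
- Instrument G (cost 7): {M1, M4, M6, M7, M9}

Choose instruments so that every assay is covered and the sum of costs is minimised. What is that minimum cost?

B, C, F together cover every assay (B ∪ C ∪ F = {M1, M2, M3, M4, M5, M6, M7, M8, M9, M10}); total cost 2 + 5 + 3 = 10.
No covering selection has total cost below 10.

10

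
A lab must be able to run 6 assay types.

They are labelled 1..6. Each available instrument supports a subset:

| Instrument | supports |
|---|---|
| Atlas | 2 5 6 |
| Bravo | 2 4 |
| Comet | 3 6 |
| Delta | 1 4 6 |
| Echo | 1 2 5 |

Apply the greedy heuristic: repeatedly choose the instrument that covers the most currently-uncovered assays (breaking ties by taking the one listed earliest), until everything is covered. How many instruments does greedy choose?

3

Greedy: pick Atlas (covers 3 new) → pick Delta (covers 2 new) → pick Comet (covers 1 new). Total picks: 3.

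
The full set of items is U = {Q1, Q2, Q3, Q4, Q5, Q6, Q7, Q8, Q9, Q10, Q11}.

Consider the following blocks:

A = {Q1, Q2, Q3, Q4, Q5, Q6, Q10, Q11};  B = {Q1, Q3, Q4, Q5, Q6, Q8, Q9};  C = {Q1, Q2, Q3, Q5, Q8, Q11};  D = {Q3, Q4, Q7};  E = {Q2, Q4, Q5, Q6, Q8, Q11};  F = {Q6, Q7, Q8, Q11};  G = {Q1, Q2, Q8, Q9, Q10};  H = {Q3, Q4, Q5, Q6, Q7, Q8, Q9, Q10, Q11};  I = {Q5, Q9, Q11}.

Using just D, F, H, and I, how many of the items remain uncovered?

Union of D, F, H, I = {Q3, Q4, Q5, Q6, Q7, Q8, Q9, Q10, Q11}.
Not covered: Q1, Q2 — 2 items.

2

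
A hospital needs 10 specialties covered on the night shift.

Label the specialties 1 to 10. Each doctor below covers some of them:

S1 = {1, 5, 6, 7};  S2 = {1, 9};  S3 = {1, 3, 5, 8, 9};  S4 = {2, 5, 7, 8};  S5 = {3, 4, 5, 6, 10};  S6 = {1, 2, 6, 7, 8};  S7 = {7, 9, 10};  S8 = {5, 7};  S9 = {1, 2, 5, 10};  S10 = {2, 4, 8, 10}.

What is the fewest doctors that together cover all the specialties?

S3 and S5 and S6 together: S3 ∪ S5 ∪ S6 = {1, 2, 3, 4, 5, 6, 7, 8, 9, 10} — every specialty is covered.
No 2 of the 10 doctors cover everything (all 45 combinations miss at least one specialty), so 3 is optimal.

3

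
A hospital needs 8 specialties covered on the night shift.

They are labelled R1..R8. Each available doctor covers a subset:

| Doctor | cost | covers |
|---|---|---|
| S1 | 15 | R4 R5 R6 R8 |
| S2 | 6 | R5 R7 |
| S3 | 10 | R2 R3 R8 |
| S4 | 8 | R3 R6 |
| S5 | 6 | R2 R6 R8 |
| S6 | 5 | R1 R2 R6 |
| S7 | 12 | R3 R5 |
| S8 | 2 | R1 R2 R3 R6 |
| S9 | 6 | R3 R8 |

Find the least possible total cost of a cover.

23

S1, S2, S8 together cover every specialty (S1 ∪ S2 ∪ S8 = {R1, R2, R3, R4, R5, R6, R7, R8}); total cost 15 + 6 + 2 = 23.
The greedy pick S8, S2, S5, S1 costs 29; no covering selection beats 23.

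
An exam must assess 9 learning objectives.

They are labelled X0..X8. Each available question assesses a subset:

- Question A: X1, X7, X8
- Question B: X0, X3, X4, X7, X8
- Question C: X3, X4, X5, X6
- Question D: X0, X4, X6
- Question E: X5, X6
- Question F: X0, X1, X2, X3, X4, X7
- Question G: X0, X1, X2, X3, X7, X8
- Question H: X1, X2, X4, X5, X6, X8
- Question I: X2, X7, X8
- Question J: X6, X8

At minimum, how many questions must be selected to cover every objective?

Take {C, G}. Their union is {X0, X1, X2, X3, X4, X5, X6, X7, X8}, which is all 9 objectives.
No single question has all 9 objectives (the largest, F, has 6), so 2 is optimal.

2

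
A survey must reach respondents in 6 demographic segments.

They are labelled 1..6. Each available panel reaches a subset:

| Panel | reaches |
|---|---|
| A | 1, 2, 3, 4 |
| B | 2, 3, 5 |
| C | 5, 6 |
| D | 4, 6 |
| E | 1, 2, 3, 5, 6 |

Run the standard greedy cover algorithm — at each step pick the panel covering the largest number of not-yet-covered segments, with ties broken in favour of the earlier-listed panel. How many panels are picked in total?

Greedy: pick E (covers 5 new) → pick A (covers 1 new). Total picks: 2.

2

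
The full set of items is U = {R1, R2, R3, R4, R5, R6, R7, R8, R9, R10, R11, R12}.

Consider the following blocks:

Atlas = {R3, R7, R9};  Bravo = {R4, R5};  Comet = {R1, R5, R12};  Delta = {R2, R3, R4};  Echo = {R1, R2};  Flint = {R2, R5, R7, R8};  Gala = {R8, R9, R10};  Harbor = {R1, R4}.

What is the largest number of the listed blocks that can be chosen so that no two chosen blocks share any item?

3

Atlas, Bravo, Echo are pairwise disjoint (Atlas={R3,R7,R9}; Bravo={R4,R5}; Echo={R1,R2}).
Every remaining block overlaps one of these, and no 4 of the listed blocks are pairwise disjoint, so 3 is the maximum.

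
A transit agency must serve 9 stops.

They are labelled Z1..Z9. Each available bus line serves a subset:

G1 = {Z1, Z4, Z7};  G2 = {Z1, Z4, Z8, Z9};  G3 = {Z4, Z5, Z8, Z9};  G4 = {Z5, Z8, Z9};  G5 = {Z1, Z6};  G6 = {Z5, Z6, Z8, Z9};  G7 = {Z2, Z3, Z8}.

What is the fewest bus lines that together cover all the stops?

3

Take {G1, G6, G7}. Their union is {Z1, Z2, Z3, Z4, Z5, Z6, Z7, Z8, Z9}, which is all 9 stops.
Each bus line has at most 4 stops, and 2·4 = 8 < 9 — so at least 3 bus lines are needed, and 3 is optimal.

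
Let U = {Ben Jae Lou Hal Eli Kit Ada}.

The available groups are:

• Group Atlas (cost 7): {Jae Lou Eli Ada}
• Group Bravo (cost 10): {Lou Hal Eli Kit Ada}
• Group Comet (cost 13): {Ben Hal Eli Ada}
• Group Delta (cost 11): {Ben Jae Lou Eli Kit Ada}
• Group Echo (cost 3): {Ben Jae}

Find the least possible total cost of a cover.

Bravo, Echo together cover every point (Bravo ∪ Echo = {Ben, Jae, Lou, Hal, Eli, Kit, Ada}); total cost 10 + 3 = 13.
No covering selection has total cost below 13.

13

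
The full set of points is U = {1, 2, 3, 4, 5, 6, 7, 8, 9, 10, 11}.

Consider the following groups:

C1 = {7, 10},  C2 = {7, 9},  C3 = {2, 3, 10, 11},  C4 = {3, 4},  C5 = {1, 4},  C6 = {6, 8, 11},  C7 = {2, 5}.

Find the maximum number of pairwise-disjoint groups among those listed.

C2, C5, C6, C7 are pairwise disjoint (C2={7,9}; C5={1,4}; C6={6,8,11}; C7={2,5}).
Every remaining group overlaps one of these, and no 5 of the listed groups are pairwise disjoint, so 4 is the maximum.

4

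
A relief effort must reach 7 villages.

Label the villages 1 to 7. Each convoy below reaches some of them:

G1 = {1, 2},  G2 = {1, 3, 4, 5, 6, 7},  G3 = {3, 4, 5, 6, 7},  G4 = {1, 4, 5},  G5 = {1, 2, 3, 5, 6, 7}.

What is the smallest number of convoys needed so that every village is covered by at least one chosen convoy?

2

Take {G3, G5}. Their union is {1, 2, 3, 4, 5, 6, 7}, which is all 7 villages.
No single convoy has all 7 villages (the largest, G2, has 6), so 2 is optimal.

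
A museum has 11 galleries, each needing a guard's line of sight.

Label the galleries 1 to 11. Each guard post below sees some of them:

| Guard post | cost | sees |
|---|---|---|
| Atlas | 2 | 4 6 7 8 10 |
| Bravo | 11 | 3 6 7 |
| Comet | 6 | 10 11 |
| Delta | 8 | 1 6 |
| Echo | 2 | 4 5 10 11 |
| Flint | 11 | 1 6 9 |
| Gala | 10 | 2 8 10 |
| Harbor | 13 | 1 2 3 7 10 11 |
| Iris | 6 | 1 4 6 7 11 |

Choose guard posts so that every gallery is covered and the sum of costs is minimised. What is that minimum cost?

Atlas, Echo, Flint, Harbor together cover every gallery (Atlas ∪ Echo ∪ Flint ∪ Harbor = {1, 2, 3, 4, 5, 6, 7, 8, 9, 10, 11}); total cost 2 + 2 + 11 + 13 = 28.
No covering selection has total cost below 28.

28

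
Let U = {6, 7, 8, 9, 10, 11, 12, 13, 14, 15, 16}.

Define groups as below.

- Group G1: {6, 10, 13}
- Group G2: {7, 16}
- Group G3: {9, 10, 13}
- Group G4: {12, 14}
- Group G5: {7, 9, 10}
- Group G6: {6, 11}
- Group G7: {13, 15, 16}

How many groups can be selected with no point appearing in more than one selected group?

G2, G3, G4, G6 are pairwise disjoint (G2={7,16}; G3={9,10,13}; G4={12,14}; G6={6,11}).
Every remaining group overlaps one of these, and no 5 of the listed groups are pairwise disjoint, so 4 is the maximum.

4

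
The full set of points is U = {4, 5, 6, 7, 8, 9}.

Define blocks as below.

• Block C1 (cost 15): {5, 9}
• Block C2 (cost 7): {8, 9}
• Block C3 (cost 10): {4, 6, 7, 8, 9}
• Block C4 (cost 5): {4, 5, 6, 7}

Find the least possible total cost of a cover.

C2, C4 together cover every point (C2 ∪ C4 = {4, 5, 6, 7, 8, 9}); total cost 7 + 5 = 12.
No covering selection has total cost below 12.

12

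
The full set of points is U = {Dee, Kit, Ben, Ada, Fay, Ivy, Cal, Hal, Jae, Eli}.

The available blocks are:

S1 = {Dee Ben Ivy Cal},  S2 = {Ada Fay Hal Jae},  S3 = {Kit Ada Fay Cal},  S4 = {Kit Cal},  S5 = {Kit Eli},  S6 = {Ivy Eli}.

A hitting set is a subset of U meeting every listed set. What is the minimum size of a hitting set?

H = {Kit, Ivy, Hal} meets every block (each contains at least one member of H), and |H| = 3.
The blocks S2, S4, S6 are pairwise disjoint, so any hitting set needs a separate point for each — at least 3. Hence 3 is optimal.

3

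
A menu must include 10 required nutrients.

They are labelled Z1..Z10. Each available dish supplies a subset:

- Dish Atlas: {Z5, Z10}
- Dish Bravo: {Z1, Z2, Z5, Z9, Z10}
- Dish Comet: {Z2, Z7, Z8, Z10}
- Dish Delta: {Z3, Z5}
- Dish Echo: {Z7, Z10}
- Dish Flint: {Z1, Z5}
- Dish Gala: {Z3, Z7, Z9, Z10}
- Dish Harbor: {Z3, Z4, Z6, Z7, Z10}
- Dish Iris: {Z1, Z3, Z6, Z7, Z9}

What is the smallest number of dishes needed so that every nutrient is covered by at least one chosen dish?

Bravo and Comet and Harbor together: Bravo ∪ Comet ∪ Harbor = {Z1, Z2, Z3, Z4, Z5, Z6, Z7, Z8, Z9, Z10} — every nutrient is covered.
Only Harbor contains Z4, so Harbor is forced; the remaining 5 nutrients need at least 2 more dishes (each remaining dish adds at most 4) — so at least 3 dishes are needed, and 3 is optimal.

3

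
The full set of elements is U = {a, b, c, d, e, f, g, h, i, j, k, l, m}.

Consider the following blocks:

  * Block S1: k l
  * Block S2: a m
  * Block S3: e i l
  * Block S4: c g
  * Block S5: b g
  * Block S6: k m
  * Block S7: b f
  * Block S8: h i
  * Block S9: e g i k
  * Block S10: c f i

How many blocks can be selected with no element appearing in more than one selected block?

5

S1, S2, S4, S7, S8 are pairwise disjoint (S1={k,l}; S2={a,m}; S4={c,g}; S7={b,f}; S8={h,i}).
Every remaining block overlaps one of these, and no 6 of the listed blocks are pairwise disjoint, so 5 is the maximum.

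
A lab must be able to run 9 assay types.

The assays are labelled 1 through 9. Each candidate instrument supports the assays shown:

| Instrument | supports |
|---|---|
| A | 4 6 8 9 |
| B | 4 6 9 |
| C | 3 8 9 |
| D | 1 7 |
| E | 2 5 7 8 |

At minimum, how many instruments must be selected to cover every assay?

Take {B, C, D, E}. Their union is {1, 2, 3, 4, 5, 6, 7, 8, 9}, which is all 9 assays.
No 3 of the 5 instruments cover everything (all 10 combinations miss at least one assay), so 4 is optimal.

4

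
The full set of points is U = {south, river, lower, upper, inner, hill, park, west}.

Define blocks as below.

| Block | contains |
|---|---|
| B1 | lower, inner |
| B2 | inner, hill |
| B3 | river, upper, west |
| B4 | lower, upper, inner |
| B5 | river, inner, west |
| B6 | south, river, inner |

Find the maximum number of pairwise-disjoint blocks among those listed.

B1, B3 are pairwise disjoint (B1={lower,inner}; B3={river,upper,west}).
Every remaining block overlaps one of these, and no 3 of the listed blocks are pairwise disjoint, so 2 is the maximum.

2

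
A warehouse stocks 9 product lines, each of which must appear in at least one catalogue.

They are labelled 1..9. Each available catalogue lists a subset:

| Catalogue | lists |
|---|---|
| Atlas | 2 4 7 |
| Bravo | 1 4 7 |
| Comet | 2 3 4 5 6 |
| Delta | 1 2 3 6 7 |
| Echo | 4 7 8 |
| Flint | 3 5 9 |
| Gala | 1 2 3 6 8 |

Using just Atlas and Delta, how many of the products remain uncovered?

Union of Atlas, Delta = {1, 2, 3, 4, 6, 7}.
Not covered: 5, 8, 9 — 3 products.

3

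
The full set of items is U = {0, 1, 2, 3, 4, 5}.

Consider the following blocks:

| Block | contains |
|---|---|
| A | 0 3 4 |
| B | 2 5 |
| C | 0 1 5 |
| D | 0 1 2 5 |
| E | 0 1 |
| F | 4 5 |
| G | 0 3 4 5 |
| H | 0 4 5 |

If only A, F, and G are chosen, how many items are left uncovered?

2

Union of A, F, G = {0, 3, 4, 5}.
Not covered: 1, 2 — 2 items.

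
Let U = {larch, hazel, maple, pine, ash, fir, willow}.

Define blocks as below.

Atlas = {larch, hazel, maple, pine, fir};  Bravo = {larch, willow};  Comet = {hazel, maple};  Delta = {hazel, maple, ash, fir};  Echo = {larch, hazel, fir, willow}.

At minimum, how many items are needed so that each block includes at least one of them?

2

H = {larch, hazel} meets every block (each contains at least one member of H), and |H| = 2.
The blocks Bravo, Comet are pairwise disjoint, so any hitting set needs a separate item for each — at least 2. Hence 2 is optimal.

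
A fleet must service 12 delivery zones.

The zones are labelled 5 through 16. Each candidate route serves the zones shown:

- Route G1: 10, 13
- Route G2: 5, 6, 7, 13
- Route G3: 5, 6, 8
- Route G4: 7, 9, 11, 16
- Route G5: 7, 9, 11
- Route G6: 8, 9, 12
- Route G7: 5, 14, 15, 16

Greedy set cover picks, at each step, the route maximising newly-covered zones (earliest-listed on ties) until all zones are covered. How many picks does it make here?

5

Greedy: pick G2 (covers 4 new) → pick G4 (covers 3 new) → pick G6 (covers 2 new) → pick G7 (covers 2 new) → pick G1 (covers 1 new). Total picks: 5.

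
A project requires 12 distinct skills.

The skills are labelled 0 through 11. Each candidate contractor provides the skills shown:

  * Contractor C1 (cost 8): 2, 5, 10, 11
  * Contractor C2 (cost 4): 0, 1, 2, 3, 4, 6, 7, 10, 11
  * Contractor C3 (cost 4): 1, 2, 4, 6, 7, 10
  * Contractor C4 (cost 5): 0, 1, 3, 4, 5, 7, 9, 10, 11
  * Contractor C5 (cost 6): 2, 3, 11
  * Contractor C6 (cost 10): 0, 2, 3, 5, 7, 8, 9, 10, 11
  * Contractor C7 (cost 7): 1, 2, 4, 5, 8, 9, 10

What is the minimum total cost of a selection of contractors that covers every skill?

C2, C7 together cover every skill (C2 ∪ C7 = {0, 1, 2, 3, 4, 5, 6, 7, 8, 9, 10, 11}); total cost 4 + 7 = 11.
No covering selection has total cost below 11.

11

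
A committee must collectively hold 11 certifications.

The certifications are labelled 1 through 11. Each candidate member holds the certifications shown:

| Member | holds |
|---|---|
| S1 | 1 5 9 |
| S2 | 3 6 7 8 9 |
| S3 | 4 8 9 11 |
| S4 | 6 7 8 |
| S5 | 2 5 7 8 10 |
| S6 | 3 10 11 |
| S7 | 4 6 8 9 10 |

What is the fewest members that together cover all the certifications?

4

S1 and S5 and S6 and S7 together: S1 ∪ S5 ∪ S6 ∪ S7 = {1, 2, 3, 4, 5, 6, 7, 8, 9, 10, 11} — every certification is covered.
No 3 of the 7 members cover everything (all 35 combinations miss at least one certification), so 4 is optimal.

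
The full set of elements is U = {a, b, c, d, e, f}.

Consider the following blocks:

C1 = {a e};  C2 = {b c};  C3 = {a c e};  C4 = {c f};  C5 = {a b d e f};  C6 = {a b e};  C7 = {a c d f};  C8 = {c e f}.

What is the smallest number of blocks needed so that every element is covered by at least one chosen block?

2

C5 and C7 cover everything between them: the union {a, b, c, d, e, f} is all of U.
No single block has all 6 elements (the largest, C5, has 5), so 2 is optimal.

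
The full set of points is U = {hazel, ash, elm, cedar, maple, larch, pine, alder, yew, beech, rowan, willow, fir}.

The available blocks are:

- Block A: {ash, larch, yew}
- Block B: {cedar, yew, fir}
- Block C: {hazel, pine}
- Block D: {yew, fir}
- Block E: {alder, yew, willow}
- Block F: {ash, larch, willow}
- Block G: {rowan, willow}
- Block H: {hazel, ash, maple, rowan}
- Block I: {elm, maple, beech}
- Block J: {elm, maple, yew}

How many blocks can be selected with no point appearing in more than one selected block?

B, C, F, I are pairwise disjoint (B={cedar,yew,fir}; C={hazel,pine}; F={ash,larch,willow}; I={elm,maple,beech}).
Every remaining block overlaps one of these, and no 5 of the listed blocks are pairwise disjoint, so 4 is the maximum.

4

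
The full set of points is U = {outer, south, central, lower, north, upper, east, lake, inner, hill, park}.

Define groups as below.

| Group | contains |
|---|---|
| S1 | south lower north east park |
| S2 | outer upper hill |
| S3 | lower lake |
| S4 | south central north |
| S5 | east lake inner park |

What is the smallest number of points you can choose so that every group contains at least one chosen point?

3

The 3 points {south, upper, lake} hit every group.
The groups S2, S4, S5 are pairwise disjoint, so any hitting set needs a separate point for each — at least 3. Hence 3 is optimal.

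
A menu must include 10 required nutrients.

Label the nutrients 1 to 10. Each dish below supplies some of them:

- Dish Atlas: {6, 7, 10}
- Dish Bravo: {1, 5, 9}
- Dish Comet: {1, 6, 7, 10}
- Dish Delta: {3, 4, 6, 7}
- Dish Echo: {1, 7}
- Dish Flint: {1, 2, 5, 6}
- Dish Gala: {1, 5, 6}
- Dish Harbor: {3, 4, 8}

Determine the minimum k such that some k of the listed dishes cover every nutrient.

4

Atlas and Bravo and Flint and Harbor together: Atlas ∪ Bravo ∪ Flint ∪ Harbor = {1, 2, 3, 4, 5, 6, 7, 8, 9, 10} — every nutrient is covered.
No 3 of the 8 dishes cover everything (all 56 combinations miss at least one nutrient), so 4 is optimal.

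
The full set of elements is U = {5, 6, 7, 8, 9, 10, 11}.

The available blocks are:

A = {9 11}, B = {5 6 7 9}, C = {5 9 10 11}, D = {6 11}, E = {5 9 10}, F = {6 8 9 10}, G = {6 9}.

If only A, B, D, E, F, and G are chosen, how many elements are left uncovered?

Union of A, B, D, E, F, G = {5, 6, 7, 8, 9, 10, 11} — that's every element, so 0 are uncovered.

0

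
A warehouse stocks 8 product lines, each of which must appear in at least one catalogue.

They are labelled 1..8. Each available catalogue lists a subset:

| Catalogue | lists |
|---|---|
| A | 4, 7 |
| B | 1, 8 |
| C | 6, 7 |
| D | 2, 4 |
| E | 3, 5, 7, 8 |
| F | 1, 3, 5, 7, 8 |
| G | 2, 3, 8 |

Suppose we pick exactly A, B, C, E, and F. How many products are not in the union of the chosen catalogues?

Union of A, B, C, E, F = {1, 3, 4, 5, 6, 7, 8}.
Not covered: 2 — 1 product.

1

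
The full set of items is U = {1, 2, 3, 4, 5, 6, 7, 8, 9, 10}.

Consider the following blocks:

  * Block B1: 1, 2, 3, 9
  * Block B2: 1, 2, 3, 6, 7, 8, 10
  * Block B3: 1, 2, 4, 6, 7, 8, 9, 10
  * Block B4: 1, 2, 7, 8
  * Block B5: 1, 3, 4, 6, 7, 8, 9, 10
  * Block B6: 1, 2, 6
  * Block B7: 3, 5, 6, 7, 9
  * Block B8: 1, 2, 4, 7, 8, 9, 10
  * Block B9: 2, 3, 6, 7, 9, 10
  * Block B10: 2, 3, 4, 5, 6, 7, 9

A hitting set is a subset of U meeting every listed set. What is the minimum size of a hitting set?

The 2 items {1, 3} hit every block.
No single item lies in every block, so at least 2 are needed and 2 is optimal.

2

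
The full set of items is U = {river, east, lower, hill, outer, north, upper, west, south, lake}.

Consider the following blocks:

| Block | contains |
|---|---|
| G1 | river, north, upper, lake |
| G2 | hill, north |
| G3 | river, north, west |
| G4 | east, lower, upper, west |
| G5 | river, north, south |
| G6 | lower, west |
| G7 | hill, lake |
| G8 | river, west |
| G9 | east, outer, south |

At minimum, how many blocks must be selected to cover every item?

G4 and G5 and G7 and G9 together: G4 ∪ G5 ∪ G7 ∪ G9 = {river, east, lower, hill, outer, north, upper, west, south, lake} — every item is covered.
No 3 of the 9 blocks cover everything (all 84 combinations miss at least one item), so 4 is optimal.

4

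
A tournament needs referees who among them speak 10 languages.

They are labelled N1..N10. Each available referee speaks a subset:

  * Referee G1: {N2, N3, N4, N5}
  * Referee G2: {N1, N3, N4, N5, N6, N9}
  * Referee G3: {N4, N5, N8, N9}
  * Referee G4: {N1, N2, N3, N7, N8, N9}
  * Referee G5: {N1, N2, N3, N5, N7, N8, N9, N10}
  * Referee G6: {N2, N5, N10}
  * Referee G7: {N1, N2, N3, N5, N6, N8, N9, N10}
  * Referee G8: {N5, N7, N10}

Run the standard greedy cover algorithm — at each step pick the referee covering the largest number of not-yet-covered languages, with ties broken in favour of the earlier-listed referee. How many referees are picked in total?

2

Greedy: pick G5 (covers 8 new) → pick G2 (covers 2 new). Total picks: 2.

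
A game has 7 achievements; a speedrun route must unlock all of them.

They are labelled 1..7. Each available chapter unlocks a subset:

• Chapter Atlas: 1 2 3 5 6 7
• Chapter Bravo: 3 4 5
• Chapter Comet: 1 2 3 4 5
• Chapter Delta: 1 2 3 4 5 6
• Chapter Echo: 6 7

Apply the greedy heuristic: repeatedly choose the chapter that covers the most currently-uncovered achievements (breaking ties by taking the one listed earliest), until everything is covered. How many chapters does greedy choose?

2

Greedy: pick Atlas (covers 6 new) → pick Bravo (covers 1 new). Total picks: 2.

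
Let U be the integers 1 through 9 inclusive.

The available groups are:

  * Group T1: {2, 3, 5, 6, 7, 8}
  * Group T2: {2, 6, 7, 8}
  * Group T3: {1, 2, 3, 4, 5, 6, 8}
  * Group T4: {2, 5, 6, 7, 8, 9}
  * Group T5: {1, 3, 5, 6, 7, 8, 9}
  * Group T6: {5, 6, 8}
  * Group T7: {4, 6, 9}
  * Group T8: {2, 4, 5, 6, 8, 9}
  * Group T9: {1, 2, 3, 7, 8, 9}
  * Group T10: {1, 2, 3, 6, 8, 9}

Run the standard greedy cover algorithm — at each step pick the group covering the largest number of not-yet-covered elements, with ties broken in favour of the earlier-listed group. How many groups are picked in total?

Greedy: pick T3 (covers 7 new) → pick T4 (covers 2 new). Total picks: 2.

2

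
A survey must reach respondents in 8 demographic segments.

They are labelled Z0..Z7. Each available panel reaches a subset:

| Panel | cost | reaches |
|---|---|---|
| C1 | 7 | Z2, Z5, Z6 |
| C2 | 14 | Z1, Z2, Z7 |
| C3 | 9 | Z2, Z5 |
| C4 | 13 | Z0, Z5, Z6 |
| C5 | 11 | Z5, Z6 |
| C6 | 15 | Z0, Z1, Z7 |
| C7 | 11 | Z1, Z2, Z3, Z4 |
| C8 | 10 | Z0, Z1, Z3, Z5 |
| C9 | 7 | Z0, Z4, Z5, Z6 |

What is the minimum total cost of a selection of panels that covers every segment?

31

C2, C8, C9 together cover every segment (C2 ∪ C8 ∪ C9 = {Z0, Z1, Z2, Z3, Z4, Z5, Z6, Z7}); total cost 14 + 10 + 7 = 31.
The greedy pick C9, C7, C2 costs 32; no covering selection beats 31.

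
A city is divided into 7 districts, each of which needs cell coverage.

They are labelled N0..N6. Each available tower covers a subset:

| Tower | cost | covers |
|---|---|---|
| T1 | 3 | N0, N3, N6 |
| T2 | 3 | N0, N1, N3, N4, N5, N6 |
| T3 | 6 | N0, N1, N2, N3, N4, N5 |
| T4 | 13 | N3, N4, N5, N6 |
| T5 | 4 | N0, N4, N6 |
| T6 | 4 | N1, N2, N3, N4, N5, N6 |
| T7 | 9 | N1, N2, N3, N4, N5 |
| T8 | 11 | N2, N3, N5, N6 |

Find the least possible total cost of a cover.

7

T1, T6 together cover every district (T1 ∪ T6 = {N0, N1, N2, N3, N4, N5, N6}); total cost 3 + 4 = 7.
No covering selection has total cost below 7.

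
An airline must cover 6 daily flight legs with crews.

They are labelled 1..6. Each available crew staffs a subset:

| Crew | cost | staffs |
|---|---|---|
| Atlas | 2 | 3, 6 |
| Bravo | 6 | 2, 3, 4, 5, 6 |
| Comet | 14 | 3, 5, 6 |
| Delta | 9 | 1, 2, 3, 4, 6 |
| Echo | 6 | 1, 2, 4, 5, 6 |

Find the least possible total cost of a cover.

8

Atlas, Echo together cover every leg (Atlas ∪ Echo = {1, 2, 3, 4, 5, 6}); total cost 2 + 6 = 8.
No covering selection has total cost below 8.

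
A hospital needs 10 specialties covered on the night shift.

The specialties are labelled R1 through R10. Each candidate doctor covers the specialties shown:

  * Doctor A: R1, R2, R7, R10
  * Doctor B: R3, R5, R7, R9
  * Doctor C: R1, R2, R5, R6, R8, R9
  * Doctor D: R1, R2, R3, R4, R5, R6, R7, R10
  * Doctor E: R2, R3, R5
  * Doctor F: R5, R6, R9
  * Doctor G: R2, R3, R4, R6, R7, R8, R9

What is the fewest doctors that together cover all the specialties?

Take {C, D}. Their union is {R1, R2, R3, R4, R5, R6, R7, R8, R9, R10}, which is all 10 specialties.
No single doctor has all 10 specialties (the largest, D, has 8), so 2 is optimal.

2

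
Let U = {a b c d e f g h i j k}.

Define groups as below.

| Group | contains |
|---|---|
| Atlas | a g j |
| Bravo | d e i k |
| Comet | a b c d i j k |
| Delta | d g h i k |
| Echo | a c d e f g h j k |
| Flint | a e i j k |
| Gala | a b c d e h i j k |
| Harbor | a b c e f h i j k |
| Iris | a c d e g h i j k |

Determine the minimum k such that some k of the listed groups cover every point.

Echo and Harbor together: Echo ∪ Harbor = {a, b, c, d, e, f, g, h, i, j, k} — every point is covered.
No single group has all 11 points (the largest, Echo, has 9), so 2 is optimal.

2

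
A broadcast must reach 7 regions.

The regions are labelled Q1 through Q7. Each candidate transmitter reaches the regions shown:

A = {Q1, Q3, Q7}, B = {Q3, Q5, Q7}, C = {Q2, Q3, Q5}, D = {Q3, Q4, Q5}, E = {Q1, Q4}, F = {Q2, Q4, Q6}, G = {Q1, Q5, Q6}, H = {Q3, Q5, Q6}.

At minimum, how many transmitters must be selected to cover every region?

3

Take {B, E, F}. Their union is {Q1, Q2, Q3, Q4, Q5, Q6, Q7}, which is all 7 regions.
Each transmitter has at most 3 regions, and 2·3 = 6 < 7 — so at least 3 transmitters are needed, and 3 is optimal.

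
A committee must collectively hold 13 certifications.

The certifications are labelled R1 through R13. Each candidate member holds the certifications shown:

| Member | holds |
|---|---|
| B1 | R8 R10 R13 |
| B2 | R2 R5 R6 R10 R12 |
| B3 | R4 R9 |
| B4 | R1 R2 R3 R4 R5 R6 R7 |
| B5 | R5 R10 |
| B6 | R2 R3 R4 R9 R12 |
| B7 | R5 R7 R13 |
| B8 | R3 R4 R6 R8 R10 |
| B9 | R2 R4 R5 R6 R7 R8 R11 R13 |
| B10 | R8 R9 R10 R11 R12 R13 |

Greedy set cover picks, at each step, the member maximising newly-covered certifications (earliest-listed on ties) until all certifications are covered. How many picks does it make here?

4

Greedy: pick B9 (covers 8 new) → pick B6 (covers 3 new) → pick B1 (covers 1 new) → pick B4 (covers 1 new). Total picks: 4.
(The true minimum cover uses only 2 members, so greedy is not optimal here.)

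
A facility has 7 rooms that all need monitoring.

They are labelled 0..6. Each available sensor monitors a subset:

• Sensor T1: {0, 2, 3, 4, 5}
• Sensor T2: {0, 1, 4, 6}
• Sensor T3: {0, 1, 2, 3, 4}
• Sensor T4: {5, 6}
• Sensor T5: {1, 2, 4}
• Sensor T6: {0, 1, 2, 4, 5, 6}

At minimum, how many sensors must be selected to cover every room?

Take {T1, T2}. Their union is {0, 1, 2, 3, 4, 5, 6}, which is all 7 rooms.
No single sensor has all 7 rooms (the largest, T6, has 6), so 2 is optimal.

2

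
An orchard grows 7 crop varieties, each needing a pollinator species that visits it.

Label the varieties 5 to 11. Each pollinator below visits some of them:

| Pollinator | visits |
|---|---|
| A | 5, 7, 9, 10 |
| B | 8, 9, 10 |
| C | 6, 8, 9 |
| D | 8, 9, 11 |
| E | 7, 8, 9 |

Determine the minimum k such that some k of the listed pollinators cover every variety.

A and C and D together: A ∪ C ∪ D = {5, 6, 7, 8, 9, 10, 11} — every variety is covered.
Only A contains 5, so A is forced; the remaining 3 varieties need at least 2 more pollinators (each remaining pollinator adds at most 2) — so at least 3 pollinators are needed, and 3 is optimal.

3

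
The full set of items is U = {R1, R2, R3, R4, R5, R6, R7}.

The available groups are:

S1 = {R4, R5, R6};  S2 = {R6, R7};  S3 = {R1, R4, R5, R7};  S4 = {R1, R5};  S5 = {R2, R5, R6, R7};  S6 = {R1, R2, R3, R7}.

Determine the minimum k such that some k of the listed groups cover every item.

S1 and S6 together: S1 ∪ S6 = {R1, R2, R3, R4, R5, R6, R7} — every item is covered.
No single group has all 7 items (the largest, S3, has 4), so 2 is optimal.

2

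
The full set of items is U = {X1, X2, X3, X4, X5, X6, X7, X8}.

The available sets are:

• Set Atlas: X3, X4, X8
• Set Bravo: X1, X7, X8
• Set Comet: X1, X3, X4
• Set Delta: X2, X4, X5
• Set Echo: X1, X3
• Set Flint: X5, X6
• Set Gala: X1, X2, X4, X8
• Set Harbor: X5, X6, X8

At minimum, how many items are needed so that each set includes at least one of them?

The 3 items {X1, X4, X6} hit every set.
No choice of 2 items meets every set, so 3 is the minimum.

3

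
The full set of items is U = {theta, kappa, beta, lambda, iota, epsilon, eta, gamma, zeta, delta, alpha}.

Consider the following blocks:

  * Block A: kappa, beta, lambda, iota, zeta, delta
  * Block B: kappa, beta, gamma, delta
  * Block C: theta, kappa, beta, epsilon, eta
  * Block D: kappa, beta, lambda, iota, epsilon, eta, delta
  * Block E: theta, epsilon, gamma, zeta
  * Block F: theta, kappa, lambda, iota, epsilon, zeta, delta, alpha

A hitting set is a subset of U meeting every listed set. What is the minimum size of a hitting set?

2

H = {kappa, epsilon} meets every block (each contains at least one member of H), and |H| = 2.
No single item lies in every block, so at least 2 are needed and 2 is optimal.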